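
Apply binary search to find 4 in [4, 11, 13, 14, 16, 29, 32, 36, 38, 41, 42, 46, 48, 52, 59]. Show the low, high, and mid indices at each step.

Binary search for 4 in [4, 11, 13, 14, 16, 29, 32, 36, 38, 41, 42, 46, 48, 52, 59]:

lo=0, hi=14, mid=7, arr[mid]=36 -> 36 > 4, search left half
lo=0, hi=6, mid=3, arr[mid]=14 -> 14 > 4, search left half
lo=0, hi=2, mid=1, arr[mid]=11 -> 11 > 4, search left half
lo=0, hi=0, mid=0, arr[mid]=4 -> Found target at index 0!

Binary search finds 4 at index 0 after 4 comparisons. The search repeatedly halves the search space by comparing with the middle element.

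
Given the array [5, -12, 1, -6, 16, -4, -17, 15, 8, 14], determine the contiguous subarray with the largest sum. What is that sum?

Using Kadane's algorithm on [5, -12, 1, -6, 16, -4, -17, 15, 8, 14]:

Scanning through the array:
Position 1 (value -12): max_ending_here = -7, max_so_far = 5
Position 2 (value 1): max_ending_here = 1, max_so_far = 5
Position 3 (value -6): max_ending_here = -5, max_so_far = 5
Position 4 (value 16): max_ending_here = 16, max_so_far = 16
Position 5 (value -4): max_ending_here = 12, max_so_far = 16
Position 6 (value -17): max_ending_here = -5, max_so_far = 16
Position 7 (value 15): max_ending_here = 15, max_so_far = 16
Position 8 (value 8): max_ending_here = 23, max_so_far = 23
Position 9 (value 14): max_ending_here = 37, max_so_far = 37

Maximum subarray: [15, 8, 14]
Maximum sum: 37

The maximum subarray is [15, 8, 14] with sum 37. This subarray runs from index 7 to index 9.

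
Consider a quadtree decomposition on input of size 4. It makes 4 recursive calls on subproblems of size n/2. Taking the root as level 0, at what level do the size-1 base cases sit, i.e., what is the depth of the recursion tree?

For divide and conquer with division factor 2:

Problem sizes at each level:
Level 0: 4
Level 1: 2
Level 2: 1

The root is level 0 and the size-1 base case is level 2 (the tree spans levels 0 through 2, i.e. 3 levels counting the root), so the depth is the number of divisions: log_2(4) = 2

The recursion tree depth is log_2(4) = 2. At each level, the problem size is divided by 2, so it takes 2 divisions to reduce to a base case of size 1. The algorithm makes 4 recursive calls at each level.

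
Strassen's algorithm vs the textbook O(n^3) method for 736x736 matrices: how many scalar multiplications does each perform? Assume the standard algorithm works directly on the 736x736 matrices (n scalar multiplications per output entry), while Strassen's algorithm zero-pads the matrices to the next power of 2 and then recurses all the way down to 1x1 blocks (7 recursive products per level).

Matrix multiplication for 736x736 matrices:

Strassen's algorithm requires power-of-2 dimensions. Pad 736x736 to 1024x1024 (next power of 2).

Standard algorithm: 736^3 = 398688256 multiplications
Strassen's algorithm: 7^(log2(1024)) = 7^10 = 282475249 multiplications
Savings: 398688256 - 282475249 = 116213007 multiplications

Standard: 398688256 multiplications (736^3). Strassen: 282475249 multiplications (7^10, after padding to 1024x1024). Strassen reduces 8 recursive multiplications to 7 at each level.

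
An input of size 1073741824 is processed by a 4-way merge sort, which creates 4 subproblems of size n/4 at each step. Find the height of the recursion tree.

For divide and conquer with division factor 4:

Problem sizes at each level:
Level 0: 1073741824
Level 1: 268435456
Level 2: 67108864
Level 3: 16777216
Level 4: 4194304
Level 5: 1048576
Level 6: 262144
Level 7: 65536
Level 8: 16384
Level 9: 4096
Level 10: 1024
Level 11: 256
Level 12: 64
Level 13: 16
Level 14: 4
Level 15: 1

The root is level 0 and the size-1 base case is level 15 (the tree spans levels 0 through 15, i.e. 16 levels counting the root), so the depth is the number of divisions: log_4(1073741824) = 15

The recursion tree depth is log_4(1073741824) = 15. At each level, the problem size is divided by 4, so it takes 15 divisions to reduce to a base case of size 1. The algorithm makes 4 recursive calls at each level.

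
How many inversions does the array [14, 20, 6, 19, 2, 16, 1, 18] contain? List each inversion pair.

Finding inversions in [14, 20, 6, 19, 2, 16, 1, 18]:

(0, 2): arr[0]=14 > arr[2]=6
(0, 4): arr[0]=14 > arr[4]=2
(0, 6): arr[0]=14 > arr[6]=1
(1, 2): arr[1]=20 > arr[2]=6
(1, 3): arr[1]=20 > arr[3]=19
(1, 4): arr[1]=20 > arr[4]=2
(1, 5): arr[1]=20 > arr[5]=16
(1, 6): arr[1]=20 > arr[6]=1
(1, 7): arr[1]=20 > arr[7]=18
(2, 4): arr[2]=6 > arr[4]=2
(2, 6): arr[2]=6 > arr[6]=1
(3, 4): arr[3]=19 > arr[4]=2
(3, 5): arr[3]=19 > arr[5]=16
(3, 6): arr[3]=19 > arr[6]=1
(3, 7): arr[3]=19 > arr[7]=18
(4, 6): arr[4]=2 > arr[6]=1
(5, 6): arr[5]=16 > arr[6]=1

Total inversions: 17

The array has 17 inversion(s): (0,2), (0,4), (0,6), (1,2), (1,3), (1,4), (1,5), (1,6), (1,7), (2,4), (2,6), (3,4), (3,5), (3,6), (3,7), (4,6), (5,6). Each pair (i,j) satisfies i < j and arr[i] > arr[j].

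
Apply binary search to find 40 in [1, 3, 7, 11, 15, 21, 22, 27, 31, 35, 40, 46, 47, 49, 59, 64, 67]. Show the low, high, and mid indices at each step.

Binary search for 40 in [1, 3, 7, 11, 15, 21, 22, 27, 31, 35, 40, 46, 47, 49, 59, 64, 67]:

lo=0, hi=16, mid=8, arr[mid]=31 -> 31 < 40, search right half
lo=9, hi=16, mid=12, arr[mid]=47 -> 47 > 40, search left half
lo=9, hi=11, mid=10, arr[mid]=40 -> Found target at index 10!

Binary search finds 40 at index 10 after 3 comparisons. The search repeatedly halves the search space by comparing with the middle element.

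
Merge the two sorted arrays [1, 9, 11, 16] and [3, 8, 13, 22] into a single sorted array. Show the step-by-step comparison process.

Merging process:

Compare 1 vs 3: take 1 from left. Merged: [1]
Compare 9 vs 3: take 3 from right. Merged: [1, 3]
Compare 9 vs 8: take 8 from right. Merged: [1, 3, 8]
Compare 9 vs 13: take 9 from left. Merged: [1, 3, 8, 9]
Compare 11 vs 13: take 11 from left. Merged: [1, 3, 8, 9, 11]
Compare 16 vs 13: take 13 from right. Merged: [1, 3, 8, 9, 11, 13]
Compare 16 vs 22: take 16 from left. Merged: [1, 3, 8, 9, 11, 13, 16]
Append remaining from right: [22]. Merged: [1, 3, 8, 9, 11, 13, 16, 22]

Final merged array: [1, 3, 8, 9, 11, 13, 16, 22]
Total comparisons: 7

The merged array is [1, 3, 8, 9, 11, 13, 16, 22], requiring 7 comparisons. The merge step runs in O(n) time where n is the total number of elements.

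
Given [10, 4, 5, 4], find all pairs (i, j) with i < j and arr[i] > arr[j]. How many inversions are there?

Finding inversions in [10, 4, 5, 4]:

(0, 1): arr[0]=10 > arr[1]=4
(0, 2): arr[0]=10 > arr[2]=5
(0, 3): arr[0]=10 > arr[3]=4
(2, 3): arr[2]=5 > arr[3]=4

Total inversions: 4

The array has 4 inversion(s): (0,1), (0,2), (0,3), (2,3). Each pair (i,j) satisfies i < j and arr[i] > arr[j].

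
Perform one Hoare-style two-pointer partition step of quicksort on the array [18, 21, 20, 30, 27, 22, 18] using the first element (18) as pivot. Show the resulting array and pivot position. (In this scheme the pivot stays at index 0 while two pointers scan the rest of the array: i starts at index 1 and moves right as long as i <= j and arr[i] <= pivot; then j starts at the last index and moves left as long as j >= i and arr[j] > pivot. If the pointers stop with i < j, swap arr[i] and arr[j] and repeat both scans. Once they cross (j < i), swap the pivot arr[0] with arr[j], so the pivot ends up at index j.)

Hoare-style two-pointer partition with pivot = 18:

Initial array: [18, 21, 20, 30, 27, 22, 18]

Pointers start at i = 1, j = 6.
i stops at index 1 (arr[1]=21 > 18), j stops at index 6 (arr[6]=18 <= 18): swap arr[1] and arr[6], array becomes [18, 18, 20, 30, 27, 22, 21]
i ends at 2, j ends at 1: the pointers have crossed (j < i), so scanning stops.

Swap pivot arr[0] with arr[1] to place pivot at position 1: [18, 18, 20, 30, 27, 22, 21]
Pivot position: 1

After partitioning with pivot 18, the array becomes [18, 18, 20, 30, 27, 22, 21]. The pivot is placed at index 1. All elements to the left of the pivot are <= 18, and all elements to the right are > 18.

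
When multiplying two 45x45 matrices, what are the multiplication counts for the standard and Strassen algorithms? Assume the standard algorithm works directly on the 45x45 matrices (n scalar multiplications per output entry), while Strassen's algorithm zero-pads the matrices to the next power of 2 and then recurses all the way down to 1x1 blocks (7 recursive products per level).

Matrix multiplication for 45x45 matrices:

Strassen's algorithm requires power-of-2 dimensions. Pad 45x45 to 64x64 (next power of 2).

Standard algorithm: 45^3 = 91125 multiplications
Strassen's algorithm: 7^(log2(64)) = 7^6 = 117649 multiplications
Difference: 91125 - 117649 = -26524 (Strassen uses MORE here due to padding overhead — for small or just-over-power-of-2 n, padding can outweigh the per-level savings)

Standard: 91125 multiplications (45^3). Strassen: 117649 multiplications (7^6, after padding to 64x64). Strassen reduces 8 recursive multiplications to 7 at each level.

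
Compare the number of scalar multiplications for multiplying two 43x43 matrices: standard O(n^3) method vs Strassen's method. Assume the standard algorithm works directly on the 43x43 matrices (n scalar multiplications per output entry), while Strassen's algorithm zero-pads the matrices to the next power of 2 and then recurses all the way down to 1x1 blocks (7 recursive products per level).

Matrix multiplication for 43x43 matrices:

Strassen's algorithm requires power-of-2 dimensions. Pad 43x43 to 64x64 (next power of 2).

Standard algorithm: 43^3 = 79507 multiplications
Strassen's algorithm: 7^(log2(64)) = 7^6 = 117649 multiplications
Difference: 79507 - 117649 = -38142 (Strassen uses MORE here due to padding overhead — for small or just-over-power-of-2 n, padding can outweigh the per-level savings)

Standard: 79507 multiplications (43^3). Strassen: 117649 multiplications (7^6, after padding to 64x64). Strassen reduces 8 recursive multiplications to 7 at each level.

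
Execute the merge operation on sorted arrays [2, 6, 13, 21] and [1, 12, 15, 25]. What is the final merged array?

Merging process:

Compare 2 vs 1: take 1 from right. Merged: [1]
Compare 2 vs 12: take 2 from left. Merged: [1, 2]
Compare 6 vs 12: take 6 from left. Merged: [1, 2, 6]
Compare 13 vs 12: take 12 from right. Merged: [1, 2, 6, 12]
Compare 13 vs 15: take 13 from left. Merged: [1, 2, 6, 12, 13]
Compare 21 vs 15: take 15 from right. Merged: [1, 2, 6, 12, 13, 15]
Compare 21 vs 25: take 21 from left. Merged: [1, 2, 6, 12, 13, 15, 21]
Append remaining from right: [25]. Merged: [1, 2, 6, 12, 13, 15, 21, 25]

Final merged array: [1, 2, 6, 12, 13, 15, 21, 25]
Total comparisons: 7

The merged array is [1, 2, 6, 12, 13, 15, 21, 25], requiring 7 comparisons. The merge step runs in O(n) time where n is the total number of elements.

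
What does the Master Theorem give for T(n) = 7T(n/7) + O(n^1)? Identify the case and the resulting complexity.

Master Theorem for T(n) = 7T(n/7) + O(n^1):

a = 7, b = 7, c = 1
log_b(a) = log_7(7) = 1.0000

Case 2: c = 1 = log_7(7) = 1.0000
T(n) = O(n^1 log n) = O(n log n)

For T(n) = 7T(n/7) + O(n^1): log_7(7) = 1.0000. This is Case 2 of the Master Theorem (c = log_b(a), equal work at all levels), giving O(n log n).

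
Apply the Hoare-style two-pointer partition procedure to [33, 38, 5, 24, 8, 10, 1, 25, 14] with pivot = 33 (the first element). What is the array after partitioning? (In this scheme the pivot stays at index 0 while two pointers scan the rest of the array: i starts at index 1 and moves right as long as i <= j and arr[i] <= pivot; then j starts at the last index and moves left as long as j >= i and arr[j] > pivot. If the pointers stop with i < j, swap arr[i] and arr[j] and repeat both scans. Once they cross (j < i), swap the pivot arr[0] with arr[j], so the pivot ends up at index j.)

Hoare-style two-pointer partition with pivot = 33:

Initial array: [33, 38, 5, 24, 8, 10, 1, 25, 14]

Pointers start at i = 1, j = 8.
i stops at index 1 (arr[1]=38 > 33), j stops at index 8 (arr[8]=14 <= 33): swap arr[1] and arr[8], array becomes [33, 14, 5, 24, 8, 10, 1, 25, 38]
i ends at 8, j ends at 7: the pointers have crossed (j < i), so scanning stops.

Swap pivot arr[0] with arr[7] to place pivot at position 7: [25, 14, 5, 24, 8, 10, 1, 33, 38]
Pivot position: 7

After partitioning with pivot 33, the array becomes [25, 14, 5, 24, 8, 10, 1, 33, 38]. The pivot is placed at index 7. All elements to the left of the pivot are <= 33, and all elements to the right are > 33.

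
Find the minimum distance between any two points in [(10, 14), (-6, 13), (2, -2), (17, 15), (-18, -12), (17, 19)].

Computing all pairwise distances among 6 points:

d((10, 14), (-6, 13)) = 16.0312
d((10, 14), (2, -2)) = 17.8885
d((10, 14), (17, 15)) = 7.0711
d((10, 14), (-18, -12)) = 38.2099
d((10, 14), (17, 19)) = 8.6023
d((-6, 13), (2, -2)) = 17.0
d((-6, 13), (17, 15)) = 23.0868
d((-6, 13), (-18, -12)) = 27.7308
d((-6, 13), (17, 19)) = 23.7697
d((2, -2), (17, 15)) = 22.6716
d((2, -2), (-18, -12)) = 22.3607
d((2, -2), (17, 19)) = 25.807
d((17, 15), (-18, -12)) = 44.2041
d((17, 15), (17, 19)) = 4.0 <-- minimum
d((-18, -12), (17, 19)) = 46.7547

Closest pair: (17, 15) and (17, 19) with distance 4.0

The closest pair is (17, 15) and (17, 19) with Euclidean distance 4.0. For 6 points, brute-force pairwise comparison is shown above. For large n, the divide-and-conquer algorithm (sort by x, recurse on halves, check the dividing strip) achieves O(n log n).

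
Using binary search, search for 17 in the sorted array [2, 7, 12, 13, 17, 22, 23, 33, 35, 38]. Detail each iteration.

Binary search for 17 in [2, 7, 12, 13, 17, 22, 23, 33, 35, 38]:

lo=0, hi=9, mid=4, arr[mid]=17 -> Found target at index 4!

Binary search finds 17 at index 4 after 1 comparisons. The search repeatedly halves the search space by comparing with the middle element.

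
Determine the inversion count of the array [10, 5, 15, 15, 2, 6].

Finding inversions in [10, 5, 15, 15, 2, 6]:

(0, 1): arr[0]=10 > arr[1]=5
(0, 4): arr[0]=10 > arr[4]=2
(0, 5): arr[0]=10 > arr[5]=6
(1, 4): arr[1]=5 > arr[4]=2
(2, 4): arr[2]=15 > arr[4]=2
(2, 5): arr[2]=15 > arr[5]=6
(3, 4): arr[3]=15 > arr[4]=2
(3, 5): arr[3]=15 > arr[5]=6

Total inversions: 8

The array has 8 inversion(s): (0,1), (0,4), (0,5), (1,4), (2,4), (2,5), (3,4), (3,5). Each pair (i,j) satisfies i < j and arr[i] > arr[j].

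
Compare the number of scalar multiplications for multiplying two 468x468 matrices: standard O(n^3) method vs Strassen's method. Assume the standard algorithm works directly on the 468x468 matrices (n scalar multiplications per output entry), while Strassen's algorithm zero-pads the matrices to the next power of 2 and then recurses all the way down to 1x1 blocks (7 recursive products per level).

Matrix multiplication for 468x468 matrices:

Strassen's algorithm requires power-of-2 dimensions. Pad 468x468 to 512x512 (next power of 2).

Standard algorithm: 468^3 = 102503232 multiplications
Strassen's algorithm: 7^(log2(512)) = 7^9 = 40353607 multiplications
Savings: 102503232 - 40353607 = 62149625 multiplications

Standard: 102503232 multiplications (468^3). Strassen: 40353607 multiplications (7^9, after padding to 512x512). Strassen reduces 8 recursive multiplications to 7 at each level.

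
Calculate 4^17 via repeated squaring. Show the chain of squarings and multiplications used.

Computing 4^17 by squaring (build up from 4^1; each line after the first costs one multiplication):

4^1 = 4
4^2 = (4^1)^2 = 4^2 = 16
4^4 = (4^2)^2 = 16^2 = 256
4^8 = (4^4)^2 = 256^2 = 65536
4^16 = (4^8)^2 = 65536^2 = 4294967296
4^17 = 4 * 4^16 = 4 * 4294967296 = 17179869184

Result: 17179869184
Multiplications needed: 5 (5 lines after 4^1)

4^17 = 17179869184. Using exponentiation by squaring, this requires 5 multiplications. The key idea: if the exponent is even, square the half-power; if odd, multiply by the base once.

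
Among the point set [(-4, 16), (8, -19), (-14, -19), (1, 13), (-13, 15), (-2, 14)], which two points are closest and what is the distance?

Computing all pairwise distances among 6 points:

d((-4, 16), (8, -19)) = 37.0
d((-4, 16), (-14, -19)) = 36.4005
d((-4, 16), (1, 13)) = 5.831
d((-4, 16), (-13, 15)) = 9.0554
d((-4, 16), (-2, 14)) = 2.8284 <-- minimum
d((8, -19), (-14, -19)) = 22.0
d((8, -19), (1, 13)) = 32.7567
d((8, -19), (-13, 15)) = 39.9625
d((8, -19), (-2, 14)) = 34.4819
d((-14, -19), (1, 13)) = 35.3412
d((-14, -19), (-13, 15)) = 34.0147
d((-14, -19), (-2, 14)) = 35.1141
d((1, 13), (-13, 15)) = 14.1421
d((1, 13), (-2, 14)) = 3.1623
d((-13, 15), (-2, 14)) = 11.0454

Closest pair: (-4, 16) and (-2, 14) with distance 2.8284

The closest pair is (-4, 16) and (-2, 14) with Euclidean distance 2.8284. For 6 points, brute-force pairwise comparison is shown above. For large n, the divide-and-conquer algorithm (sort by x, recurse on halves, check the dividing strip) achieves O(n log n).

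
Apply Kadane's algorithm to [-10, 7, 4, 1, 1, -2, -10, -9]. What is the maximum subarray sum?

Using Kadane's algorithm on [-10, 7, 4, 1, 1, -2, -10, -9]:

Scanning through the array:
Position 1 (value 7): max_ending_here = 7, max_so_far = 7
Position 2 (value 4): max_ending_here = 11, max_so_far = 11
Position 3 (value 1): max_ending_here = 12, max_so_far = 12
Position 4 (value 1): max_ending_here = 13, max_so_far = 13
Position 5 (value -2): max_ending_here = 11, max_so_far = 13
Position 6 (value -10): max_ending_here = 1, max_so_far = 13
Position 7 (value -9): max_ending_here = -8, max_so_far = 13

Maximum subarray: [7, 4, 1, 1]
Maximum sum: 13

The maximum subarray is [7, 4, 1, 1] with sum 13. This subarray runs from index 1 to index 4.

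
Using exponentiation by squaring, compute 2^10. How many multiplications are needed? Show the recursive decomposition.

Computing 2^10 by squaring (build up from 2^1; each line after the first costs one multiplication):

2^1 = 2
2^2 = (2^1)^2 = 2^2 = 4
2^4 = (2^2)^2 = 4^2 = 16
2^5 = 2 * 2^4 = 2 * 16 = 32
2^10 = (2^5)^2 = 32^2 = 1024

Result: 1024
Multiplications needed: 4 (4 lines after 2^1)

2^10 = 1024. Using exponentiation by squaring, this requires 4 multiplications. The key idea: if the exponent is even, square the half-power; if odd, multiply by the base once.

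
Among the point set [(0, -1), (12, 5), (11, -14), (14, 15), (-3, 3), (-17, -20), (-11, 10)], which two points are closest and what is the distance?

Computing all pairwise distances among 7 points:

d((0, -1), (12, 5)) = 13.4164
d((0, -1), (11, -14)) = 17.0294
d((0, -1), (14, 15)) = 21.2603
d((0, -1), (-3, 3)) = 5.0 <-- minimum
d((0, -1), (-17, -20)) = 25.4951
d((0, -1), (-11, 10)) = 15.5563
d((12, 5), (11, -14)) = 19.0263
d((12, 5), (14, 15)) = 10.198
d((12, 5), (-3, 3)) = 15.1327
d((12, 5), (-17, -20)) = 38.2884
d((12, 5), (-11, 10)) = 23.5372
d((11, -14), (14, 15)) = 29.1548
d((11, -14), (-3, 3)) = 22.0227
d((11, -14), (-17, -20)) = 28.6356
d((11, -14), (-11, 10)) = 32.5576
d((14, 15), (-3, 3)) = 20.8087
d((14, 15), (-17, -20)) = 46.7547
d((14, 15), (-11, 10)) = 25.4951
d((-3, 3), (-17, -20)) = 26.9258
d((-3, 3), (-11, 10)) = 10.6301
d((-17, -20), (-11, 10)) = 30.5941

Closest pair: (0, -1) and (-3, 3) with distance 5.0

The closest pair is (0, -1) and (-3, 3) with Euclidean distance 5.0. For 7 points, brute-force pairwise comparison is shown above. For large n, the divide-and-conquer algorithm (sort by x, recurse on halves, check the dividing strip) achieves O(n log n).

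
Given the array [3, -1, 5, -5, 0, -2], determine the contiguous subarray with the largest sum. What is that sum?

Using Kadane's algorithm on [3, -1, 5, -5, 0, -2]:

Scanning through the array:
Position 1 (value -1): max_ending_here = 2, max_so_far = 3
Position 2 (value 5): max_ending_here = 7, max_so_far = 7
Position 3 (value -5): max_ending_here = 2, max_so_far = 7
Position 4 (value 0): max_ending_here = 2, max_so_far = 7
Position 5 (value -2): max_ending_here = 0, max_so_far = 7

Maximum subarray: [3, -1, 5]
Maximum sum: 7

The maximum subarray is [3, -1, 5] with sum 7. This subarray runs from index 0 to index 2.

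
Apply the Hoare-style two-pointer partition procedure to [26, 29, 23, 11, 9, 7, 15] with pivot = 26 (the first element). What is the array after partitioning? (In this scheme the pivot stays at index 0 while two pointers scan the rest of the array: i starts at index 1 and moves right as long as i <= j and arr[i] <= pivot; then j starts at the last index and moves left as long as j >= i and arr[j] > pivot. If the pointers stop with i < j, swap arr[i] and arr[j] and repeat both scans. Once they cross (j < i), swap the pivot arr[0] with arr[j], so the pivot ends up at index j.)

Hoare-style two-pointer partition with pivot = 26:

Initial array: [26, 29, 23, 11, 9, 7, 15]

Pointers start at i = 1, j = 6.
i stops at index 1 (arr[1]=29 > 26), j stops at index 6 (arr[6]=15 <= 26): swap arr[1] and arr[6], array becomes [26, 15, 23, 11, 9, 7, 29]
i ends at 6, j ends at 5: the pointers have crossed (j < i), so scanning stops.

Swap pivot arr[0] with arr[5] to place pivot at position 5: [7, 15, 23, 11, 9, 26, 29]
Pivot position: 5

After partitioning with pivot 26, the array becomes [7, 15, 23, 11, 9, 26, 29]. The pivot is placed at index 5. All elements to the left of the pivot are <= 26, and all elements to the right are > 26.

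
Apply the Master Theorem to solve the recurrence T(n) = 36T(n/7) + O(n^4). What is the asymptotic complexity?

Master Theorem for T(n) = 36T(n/7) + O(n^4):

a = 36, b = 7, c = 4
log_b(a) = log_7(36) = 1.8416

Case 3: c = 4 > log_7(36) = 1.8416
T(n) = O(n^4) = O(n^4)

For T(n) = 36T(n/7) + O(n^4): log_7(36) = 1.8416. This is Case 3 of the Master Theorem (c > log_b(a), work dominated by root), giving O(n^4).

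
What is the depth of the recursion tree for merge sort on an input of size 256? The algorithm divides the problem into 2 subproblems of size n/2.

For divide and conquer with division factor 2:

Problem sizes at each level:
Level 0: 256
Level 1: 128
Level 2: 64
Level 3: 32
Level 4: 16
Level 5: 8
Level 6: 4
Level 7: 2
Level 8: 1

The root is level 0 and the size-1 base case is level 8 (the tree spans levels 0 through 8, i.e. 9 levels counting the root), so the depth is the number of divisions: log_2(256) = 8

The recursion tree depth is log_2(256) = 8. At each level, the problem size is divided by 2, so it takes 8 divisions to reduce to a base case of size 1. The algorithm makes 2 recursive calls at each level.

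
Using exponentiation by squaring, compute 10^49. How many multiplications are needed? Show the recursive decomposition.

Computing 10^49 by squaring (build up from 10^1; each line after the first costs one multiplication):

10^1 = 10
10^2 = (10^1)^2 = 10^2 = 100
10^3 = 10 * 10^2 = 10 * 100 = 1000
10^6 = (10^3)^2 = 1000^2 = 1000000
10^12 = (10^6)^2 = 1000000^2 = 1000000000000
10^24 = (10^12)^2 = 1000000000000^2 = 1000000000000000000000000
10^48 = (10^24)^2 = 1000000000000000000000000^2 = 1000000000000000000000000000000000000000000000000
10^49 = 10 * 10^48 = 10 * 1000000000000000000000000000000000000000000000000 = 10000000000000000000000000000000000000000000000000

Result: 10000000000000000000000000000000000000000000000000
Multiplications needed: 7 (7 lines after 10^1)

10^49 = 10000000000000000000000000000000000000000000000000. Using exponentiation by squaring, this requires 7 multiplications. The key idea: if the exponent is even, square the half-power; if odd, multiply by the base once.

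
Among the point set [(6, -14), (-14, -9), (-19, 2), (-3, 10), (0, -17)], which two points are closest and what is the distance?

Computing all pairwise distances among 5 points:

d((6, -14), (-14, -9)) = 20.6155
d((6, -14), (-19, 2)) = 29.6816
d((6, -14), (-3, 10)) = 25.632
d((6, -14), (0, -17)) = 6.7082 <-- minimum
d((-14, -9), (-19, 2)) = 12.083
d((-14, -9), (-3, 10)) = 21.9545
d((-14, -9), (0, -17)) = 16.1245
d((-19, 2), (-3, 10)) = 17.8885
d((-19, 2), (0, -17)) = 26.8701
d((-3, 10), (0, -17)) = 27.1662

Closest pair: (6, -14) and (0, -17) with distance 6.7082

The closest pair is (6, -14) and (0, -17) with Euclidean distance 6.7082. For 5 points, brute-force pairwise comparison is shown above. For large n, the divide-and-conquer algorithm (sort by x, recurse on halves, check the dividing strip) achieves O(n log n).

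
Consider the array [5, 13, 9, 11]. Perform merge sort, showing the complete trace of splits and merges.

Merge sort trace:

Split: [5, 13, 9, 11] -> [5, 13] and [9, 11]
  Split: [5, 13] -> [5] and [13]
  Merge: [5] + [13] -> [5, 13]
  Split: [9, 11] -> [9] and [11]
  Merge: [9] + [11] -> [9, 11]
Merge: [5, 13] + [9, 11] -> [5, 9, 11, 13]

Final sorted array: [5, 9, 11, 13]

The merge sort proceeds by recursively splitting the array and merging sorted halves.
After all merges, the sorted array is [5, 9, 11, 13].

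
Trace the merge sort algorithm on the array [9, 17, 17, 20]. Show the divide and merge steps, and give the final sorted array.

Merge sort trace:

Split: [9, 17, 17, 20] -> [9, 17] and [17, 20]
  Split: [9, 17] -> [9] and [17]
  Merge: [9] + [17] -> [9, 17]
  Split: [17, 20] -> [17] and [20]
  Merge: [17] + [20] -> [17, 20]
Merge: [9, 17] + [17, 20] -> [9, 17, 17, 20]

Final sorted array: [9, 17, 17, 20]

The merge sort proceeds by recursively splitting the array and merging sorted halves.
After all merges, the sorted array is [9, 17, 17, 20].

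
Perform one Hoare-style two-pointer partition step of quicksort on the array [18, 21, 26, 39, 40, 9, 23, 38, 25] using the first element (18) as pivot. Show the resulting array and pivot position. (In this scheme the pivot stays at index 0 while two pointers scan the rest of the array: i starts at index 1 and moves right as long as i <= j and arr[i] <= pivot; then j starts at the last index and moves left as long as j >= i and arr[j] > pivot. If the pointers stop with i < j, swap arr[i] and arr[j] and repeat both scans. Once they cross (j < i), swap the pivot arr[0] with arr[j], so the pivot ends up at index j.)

Hoare-style two-pointer partition with pivot = 18:

Initial array: [18, 21, 26, 39, 40, 9, 23, 38, 25]

Pointers start at i = 1, j = 8.
i stops at index 1 (arr[1]=21 > 18), j stops at index 5 (arr[5]=9 <= 18): swap arr[1] and arr[5], array becomes [18, 9, 26, 39, 40, 21, 23, 38, 25]
i ends at 2, j ends at 1: the pointers have crossed (j < i), so scanning stops.

Swap pivot arr[0] with arr[1] to place pivot at position 1: [9, 18, 26, 39, 40, 21, 23, 38, 25]
Pivot position: 1

After partitioning with pivot 18, the array becomes [9, 18, 26, 39, 40, 21, 23, 38, 25]. The pivot is placed at index 1. All elements to the left of the pivot are <= 18, and all elements to the right are > 18.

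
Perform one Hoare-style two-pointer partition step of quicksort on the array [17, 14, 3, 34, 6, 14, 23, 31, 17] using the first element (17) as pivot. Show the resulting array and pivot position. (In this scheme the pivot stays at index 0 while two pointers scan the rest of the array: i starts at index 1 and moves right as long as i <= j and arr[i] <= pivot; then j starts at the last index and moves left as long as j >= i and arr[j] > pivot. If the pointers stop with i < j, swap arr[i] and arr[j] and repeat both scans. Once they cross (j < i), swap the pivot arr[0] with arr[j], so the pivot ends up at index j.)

Hoare-style two-pointer partition with pivot = 17:

Initial array: [17, 14, 3, 34, 6, 14, 23, 31, 17]

Pointers start at i = 1, j = 8.
i stops at index 3 (arr[3]=34 > 17), j stops at index 8 (arr[8]=17 <= 17): swap arr[3] and arr[8], array becomes [17, 14, 3, 17, 6, 14, 23, 31, 34]
i ends at 6, j ends at 5: the pointers have crossed (j < i), so scanning stops.

Swap pivot arr[0] with arr[5] to place pivot at position 5: [14, 14, 3, 17, 6, 17, 23, 31, 34]
Pivot position: 5

After partitioning with pivot 17, the array becomes [14, 14, 3, 17, 6, 17, 23, 31, 34]. The pivot is placed at index 5. All elements to the left of the pivot are <= 17, and all elements to the right are > 17.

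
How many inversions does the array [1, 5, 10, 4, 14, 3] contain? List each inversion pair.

Finding inversions in [1, 5, 10, 4, 14, 3]:

(1, 3): arr[1]=5 > arr[3]=4
(1, 5): arr[1]=5 > arr[5]=3
(2, 3): arr[2]=10 > arr[3]=4
(2, 5): arr[2]=10 > arr[5]=3
(3, 5): arr[3]=4 > arr[5]=3
(4, 5): arr[4]=14 > arr[5]=3

Total inversions: 6

The array has 6 inversion(s): (1,3), (1,5), (2,3), (2,5), (3,5), (4,5). Each pair (i,j) satisfies i < j and arr[i] > arr[j].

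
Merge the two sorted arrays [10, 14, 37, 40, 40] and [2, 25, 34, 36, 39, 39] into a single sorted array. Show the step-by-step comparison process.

Merging process:

Compare 10 vs 2: take 2 from right. Merged: [2]
Compare 10 vs 25: take 10 from left. Merged: [2, 10]
Compare 14 vs 25: take 14 from left. Merged: [2, 10, 14]
Compare 37 vs 25: take 25 from right. Merged: [2, 10, 14, 25]
Compare 37 vs 34: take 34 from right. Merged: [2, 10, 14, 25, 34]
Compare 37 vs 36: take 36 from right. Merged: [2, 10, 14, 25, 34, 36]
Compare 37 vs 39: take 37 from left. Merged: [2, 10, 14, 25, 34, 36, 37]
Compare 40 vs 39: take 39 from right. Merged: [2, 10, 14, 25, 34, 36, 37, 39]
Compare 40 vs 39: take 39 from right. Merged: [2, 10, 14, 25, 34, 36, 37, 39, 39]
Append remaining from left: [40, 40]. Merged: [2, 10, 14, 25, 34, 36, 37, 39, 39, 40, 40]

Final merged array: [2, 10, 14, 25, 34, 36, 37, 39, 39, 40, 40]
Total comparisons: 9

The merged array is [2, 10, 14, 25, 34, 36, 37, 39, 39, 40, 40], requiring 9 comparisons. The merge step runs in O(n) time where n is the total number of elements.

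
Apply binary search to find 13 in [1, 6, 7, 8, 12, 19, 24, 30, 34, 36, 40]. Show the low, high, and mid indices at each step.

Binary search for 13 in [1, 6, 7, 8, 12, 19, 24, 30, 34, 36, 40]:

lo=0, hi=10, mid=5, arr[mid]=19 -> 19 > 13, search left half
lo=0, hi=4, mid=2, arr[mid]=7 -> 7 < 13, search right half
lo=3, hi=4, mid=3, arr[mid]=8 -> 8 < 13, search right half
lo=4, hi=4, mid=4, arr[mid]=12 -> 12 < 13, search right half
lo=5 > hi=4, target 13 not found

Binary search determines that 13 is not in the array after 4 comparisons. The search space was exhausted without finding the target.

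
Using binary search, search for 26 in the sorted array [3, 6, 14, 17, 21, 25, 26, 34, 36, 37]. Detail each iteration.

Binary search for 26 in [3, 6, 14, 17, 21, 25, 26, 34, 36, 37]:

lo=0, hi=9, mid=4, arr[mid]=21 -> 21 < 26, search right half
lo=5, hi=9, mid=7, arr[mid]=34 -> 34 > 26, search left half
lo=5, hi=6, mid=5, arr[mid]=25 -> 25 < 26, search right half
lo=6, hi=6, mid=6, arr[mid]=26 -> Found target at index 6!

Binary search finds 26 at index 6 after 4 comparisons. The search repeatedly halves the search space by comparing with the middle element.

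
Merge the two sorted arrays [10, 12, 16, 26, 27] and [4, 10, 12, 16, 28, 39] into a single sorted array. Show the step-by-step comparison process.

Merging process:

Compare 10 vs 4: take 4 from right. Merged: [4]
Compare 10 vs 10: take 10 from left. Merged: [4, 10]
Compare 12 vs 10: take 10 from right. Merged: [4, 10, 10]
Compare 12 vs 12: take 12 from left. Merged: [4, 10, 10, 12]
Compare 16 vs 12: take 12 from right. Merged: [4, 10, 10, 12, 12]
Compare 16 vs 16: take 16 from left. Merged: [4, 10, 10, 12, 12, 16]
Compare 26 vs 16: take 16 from right. Merged: [4, 10, 10, 12, 12, 16, 16]
Compare 26 vs 28: take 26 from left. Merged: [4, 10, 10, 12, 12, 16, 16, 26]
Compare 27 vs 28: take 27 from left. Merged: [4, 10, 10, 12, 12, 16, 16, 26, 27]
Append remaining from right: [28, 39]. Merged: [4, 10, 10, 12, 12, 16, 16, 26, 27, 28, 39]

Final merged array: [4, 10, 10, 12, 12, 16, 16, 26, 27, 28, 39]
Total comparisons: 9

The merged array is [4, 10, 10, 12, 12, 16, 16, 26, 27, 28, 39], requiring 9 comparisons. The merge step runs in O(n) time where n is the total number of elements.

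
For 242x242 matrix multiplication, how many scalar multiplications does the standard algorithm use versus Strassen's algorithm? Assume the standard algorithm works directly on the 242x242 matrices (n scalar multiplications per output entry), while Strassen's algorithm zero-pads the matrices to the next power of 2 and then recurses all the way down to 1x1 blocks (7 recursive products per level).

Matrix multiplication for 242x242 matrices:

Strassen's algorithm requires power-of-2 dimensions. Pad 242x242 to 256x256 (next power of 2).

Standard algorithm: 242^3 = 14172488 multiplications
Strassen's algorithm: 7^(log2(256)) = 7^8 = 5764801 multiplications
Savings: 14172488 - 5764801 = 8407687 multiplications

Standard: 14172488 multiplications (242^3). Strassen: 5764801 multiplications (7^8, after padding to 256x256). Strassen reduces 8 recursive multiplications to 7 at each level.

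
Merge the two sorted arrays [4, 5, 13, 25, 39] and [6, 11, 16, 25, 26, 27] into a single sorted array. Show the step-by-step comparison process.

Merging process:

Compare 4 vs 6: take 4 from left. Merged: [4]
Compare 5 vs 6: take 5 from left. Merged: [4, 5]
Compare 13 vs 6: take 6 from right. Merged: [4, 5, 6]
Compare 13 vs 11: take 11 from right. Merged: [4, 5, 6, 11]
Compare 13 vs 16: take 13 from left. Merged: [4, 5, 6, 11, 13]
Compare 25 vs 16: take 16 from right. Merged: [4, 5, 6, 11, 13, 16]
Compare 25 vs 25: take 25 from left. Merged: [4, 5, 6, 11, 13, 16, 25]
Compare 39 vs 25: take 25 from right. Merged: [4, 5, 6, 11, 13, 16, 25, 25]
Compare 39 vs 26: take 26 from right. Merged: [4, 5, 6, 11, 13, 16, 25, 25, 26]
Compare 39 vs 27: take 27 from right. Merged: [4, 5, 6, 11, 13, 16, 25, 25, 26, 27]
Append remaining from left: [39]. Merged: [4, 5, 6, 11, 13, 16, 25, 25, 26, 27, 39]

Final merged array: [4, 5, 6, 11, 13, 16, 25, 25, 26, 27, 39]
Total comparisons: 10

The merged array is [4, 5, 6, 11, 13, 16, 25, 25, 26, 27, 39], requiring 10 comparisons. The merge step runs in O(n) time where n is the total number of elements.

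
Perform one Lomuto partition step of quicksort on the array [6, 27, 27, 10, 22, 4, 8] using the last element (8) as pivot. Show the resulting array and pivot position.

Lomuto partition with pivot = 8:

Initial array: [6, 27, 27, 10, 22, 4, 8]

arr[0]=6 <= 8: swap with position 0, array becomes [6, 27, 27, 10, 22, 4, 8]
arr[1]=27 > 8: no swap
arr[2]=27 > 8: no swap
arr[3]=10 > 8: no swap
arr[4]=22 > 8: no swap
arr[5]=4 <= 8: swap with position 1, array becomes [6, 4, 27, 10, 22, 27, 8]

Place pivot at position 2: [6, 4, 8, 10, 22, 27, 27]
Pivot position: 2

After partitioning with pivot 8, the array becomes [6, 4, 8, 10, 22, 27, 27]. The pivot is placed at index 2. All elements to the left of the pivot are <= 8, and all elements to the right are > 8.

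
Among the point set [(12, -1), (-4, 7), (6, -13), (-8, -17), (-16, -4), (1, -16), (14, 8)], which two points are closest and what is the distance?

Computing all pairwise distances among 7 points:

d((12, -1), (-4, 7)) = 17.8885
d((12, -1), (6, -13)) = 13.4164
d((12, -1), (-8, -17)) = 25.6125
d((12, -1), (-16, -4)) = 28.1603
d((12, -1), (1, -16)) = 18.6011
d((12, -1), (14, 8)) = 9.2195
d((-4, 7), (6, -13)) = 22.3607
d((-4, 7), (-8, -17)) = 24.3311
d((-4, 7), (-16, -4)) = 16.2788
d((-4, 7), (1, -16)) = 23.5372
d((-4, 7), (14, 8)) = 18.0278
d((6, -13), (-8, -17)) = 14.5602
d((6, -13), (-16, -4)) = 23.7697
d((6, -13), (1, -16)) = 5.831 <-- minimum
d((6, -13), (14, 8)) = 22.4722
d((-8, -17), (-16, -4)) = 15.2643
d((-8, -17), (1, -16)) = 9.0554
d((-8, -17), (14, 8)) = 33.3017
d((-16, -4), (1, -16)) = 20.8087
d((-16, -4), (14, 8)) = 32.311
d((1, -16), (14, 8)) = 27.2947

Closest pair: (6, -13) and (1, -16) with distance 5.831

The closest pair is (6, -13) and (1, -16) with Euclidean distance 5.831. For 7 points, brute-force pairwise comparison is shown above. For large n, the divide-and-conquer algorithm (sort by x, recurse on halves, check the dividing strip) achieves O(n log n).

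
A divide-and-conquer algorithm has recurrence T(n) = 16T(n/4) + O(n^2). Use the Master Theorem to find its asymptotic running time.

Master Theorem for T(n) = 16T(n/4) + O(n^2):

a = 16, b = 4, c = 2
log_b(a) = log_4(16) = 2.0000

Case 2: c = 2 = log_4(16) = 2.0000
T(n) = O(n^2 log n) = O(n^2 log n)

For T(n) = 16T(n/4) + O(n^2): log_4(16) = 2.0000. This is Case 2 of the Master Theorem (c = log_b(a), equal work at all levels), giving O(n^2 log n).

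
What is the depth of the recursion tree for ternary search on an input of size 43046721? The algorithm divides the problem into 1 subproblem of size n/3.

For divide and conquer with division factor 3:

Problem sizes at each level:
Level 0: 43046721
Level 1: 14348907
Level 2: 4782969
Level 3: 1594323
Level 4: 531441
Level 5: 177147
Level 6: 59049
Level 7: 19683
Level 8: 6561
Level 9: 2187
Level 10: 729
Level 11: 243
Level 12: 81
Level 13: 27
Level 14: 9
Level 15: 3
Level 16: 1

The root is level 0 and the size-1 base case is level 16 (the tree spans levels 0 through 16, i.e. 17 levels counting the root), so the depth is the number of divisions: log_3(43046721) = 16

The recursion tree depth is log_3(43046721) = 16. At each level, the problem size is divided by 3, so it takes 16 divisions to reduce to a base case of size 1. The algorithm makes 1 recursive call at each level.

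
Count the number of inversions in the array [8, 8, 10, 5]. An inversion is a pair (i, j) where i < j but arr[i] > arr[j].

Finding inversions in [8, 8, 10, 5]:

(0, 3): arr[0]=8 > arr[3]=5
(1, 3): arr[1]=8 > arr[3]=5
(2, 3): arr[2]=10 > arr[3]=5

Total inversions: 3

The array has 3 inversion(s): (0,3), (1,3), (2,3). Each pair (i,j) satisfies i < j and arr[i] > arr[j].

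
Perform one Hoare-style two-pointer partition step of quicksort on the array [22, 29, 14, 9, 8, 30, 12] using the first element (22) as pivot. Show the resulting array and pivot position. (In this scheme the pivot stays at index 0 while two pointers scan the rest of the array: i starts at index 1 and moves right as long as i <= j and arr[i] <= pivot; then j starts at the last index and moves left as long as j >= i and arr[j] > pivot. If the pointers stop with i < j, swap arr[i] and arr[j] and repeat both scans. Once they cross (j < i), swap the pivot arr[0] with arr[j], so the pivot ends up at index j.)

Hoare-style two-pointer partition with pivot = 22:

Initial array: [22, 29, 14, 9, 8, 30, 12]

Pointers start at i = 1, j = 6.
i stops at index 1 (arr[1]=29 > 22), j stops at index 6 (arr[6]=12 <= 22): swap arr[1] and arr[6], array becomes [22, 12, 14, 9, 8, 30, 29]
i ends at 5, j ends at 4: the pointers have crossed (j < i), so scanning stops.

Swap pivot arr[0] with arr[4] to place pivot at position 4: [8, 12, 14, 9, 22, 30, 29]
Pivot position: 4

After partitioning with pivot 22, the array becomes [8, 12, 14, 9, 22, 30, 29]. The pivot is placed at index 4. All elements to the left of the pivot are <= 22, and all elements to the right are > 22.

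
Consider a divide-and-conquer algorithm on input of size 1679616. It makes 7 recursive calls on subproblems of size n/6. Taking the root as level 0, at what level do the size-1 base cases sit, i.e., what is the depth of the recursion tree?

For divide and conquer with division factor 6:

Problem sizes at each level:
Level 0: 1679616
Level 1: 279936
Level 2: 46656
Level 3: 7776
Level 4: 1296
Level 5: 216
Level 6: 36
Level 7: 6
Level 8: 1

The root is level 0 and the size-1 base case is level 8 (the tree spans levels 0 through 8, i.e. 9 levels counting the root), so the depth is the number of divisions: log_6(1679616) = 8

The recursion tree depth is log_6(1679616) = 8. At each level, the problem size is divided by 6, so it takes 8 divisions to reduce to a base case of size 1. The algorithm makes 7 recursive calls at each level.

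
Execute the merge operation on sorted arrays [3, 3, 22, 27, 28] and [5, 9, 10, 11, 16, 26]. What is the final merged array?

Merging process:

Compare 3 vs 5: take 3 from left. Merged: [3]
Compare 3 vs 5: take 3 from left. Merged: [3, 3]
Compare 22 vs 5: take 5 from right. Merged: [3, 3, 5]
Compare 22 vs 9: take 9 from right. Merged: [3, 3, 5, 9]
Compare 22 vs 10: take 10 from right. Merged: [3, 3, 5, 9, 10]
Compare 22 vs 11: take 11 from right. Merged: [3, 3, 5, 9, 10, 11]
Compare 22 vs 16: take 16 from right. Merged: [3, 3, 5, 9, 10, 11, 16]
Compare 22 vs 26: take 22 from left. Merged: [3, 3, 5, 9, 10, 11, 16, 22]
Compare 27 vs 26: take 26 from right. Merged: [3, 3, 5, 9, 10, 11, 16, 22, 26]
Append remaining from left: [27, 28]. Merged: [3, 3, 5, 9, 10, 11, 16, 22, 26, 27, 28]

Final merged array: [3, 3, 5, 9, 10, 11, 16, 22, 26, 27, 28]
Total comparisons: 9

The merged array is [3, 3, 5, 9, 10, 11, 16, 22, 26, 27, 28], requiring 9 comparisons. The merge step runs in O(n) time where n is the total number of elements.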